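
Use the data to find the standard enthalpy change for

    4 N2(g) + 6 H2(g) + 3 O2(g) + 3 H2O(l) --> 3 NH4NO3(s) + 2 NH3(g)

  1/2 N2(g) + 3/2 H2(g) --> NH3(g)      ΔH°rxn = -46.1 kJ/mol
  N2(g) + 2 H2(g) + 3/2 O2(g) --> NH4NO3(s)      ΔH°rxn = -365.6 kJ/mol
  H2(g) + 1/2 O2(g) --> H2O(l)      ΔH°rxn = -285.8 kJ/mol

ΔH°rxn = -331.6 kJ/mol

equation 1 × 2: (2)·(-46.1) = -92.2 kJ/mol
equation 2 × 3: (3)·(-365.6) = -1096.8 kJ/mol
equation 3 reversed and × 3: (-3)·(-285.8) = +857.4 kJ/mol
Summing the manipulated equations, ΔH°rxn = (2)·(-46.1) + (3)·(-365.6) + (-3)·(-285.8) = -331.6 kJ/mol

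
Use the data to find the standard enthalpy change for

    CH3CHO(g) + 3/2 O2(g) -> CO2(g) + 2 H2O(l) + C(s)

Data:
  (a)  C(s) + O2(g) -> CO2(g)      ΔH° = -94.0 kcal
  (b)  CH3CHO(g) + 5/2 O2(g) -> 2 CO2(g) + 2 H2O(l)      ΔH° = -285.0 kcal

ΔH° = -191.0 kcal

(a) reversed (C(s) must end up as a product): +94.0 kcal
(b) as written (CH3CHO(g) already on the reactant side): -285.0 kcal
ΔH° = (-1)·(-94.0) + (1)·(-285.0) = -191.0 kcal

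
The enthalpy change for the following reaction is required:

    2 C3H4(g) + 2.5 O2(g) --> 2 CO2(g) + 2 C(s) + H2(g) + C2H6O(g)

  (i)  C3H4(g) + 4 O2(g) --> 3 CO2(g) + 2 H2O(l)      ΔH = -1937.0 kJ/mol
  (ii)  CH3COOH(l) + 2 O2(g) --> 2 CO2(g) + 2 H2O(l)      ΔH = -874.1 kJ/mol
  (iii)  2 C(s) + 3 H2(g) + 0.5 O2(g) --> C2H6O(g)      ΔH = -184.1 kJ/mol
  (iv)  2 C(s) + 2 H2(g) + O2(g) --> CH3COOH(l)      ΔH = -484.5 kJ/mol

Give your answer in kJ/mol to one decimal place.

(i) × 2: (2)·(-1937.0) = -3874.0 kJ/mol
(ii) reversed and × 2: (-2)·(-874.1) = +1748.2 kJ/mol
(iii) as written: -184.1 kJ/mol
(iv) reversed and × 2: (-2)·(-484.5) = +969.0 kJ/mol
ΔH = (2)·(-1937.0) + (-2)·(-874.1) + (1)·(-184.1) + (-2)·(-484.5) = -1340.9 kJ/mol

ΔH = -1340.9 kJ/mol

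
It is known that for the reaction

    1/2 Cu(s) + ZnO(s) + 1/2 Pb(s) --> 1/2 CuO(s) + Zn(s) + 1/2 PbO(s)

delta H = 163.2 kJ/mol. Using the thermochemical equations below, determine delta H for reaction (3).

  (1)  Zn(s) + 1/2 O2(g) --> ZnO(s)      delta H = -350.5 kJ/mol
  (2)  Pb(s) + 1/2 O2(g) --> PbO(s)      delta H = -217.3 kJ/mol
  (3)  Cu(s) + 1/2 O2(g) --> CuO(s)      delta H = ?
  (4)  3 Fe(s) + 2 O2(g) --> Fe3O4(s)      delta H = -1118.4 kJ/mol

delta H = -157.3 kJ/mol

(1) reversed: +350.5 kJ/mol
(2) × 1/2: (1/2)·(-217.3) = -108.65 kJ/mol
(3) × 1/2: contributes 1/2·x
(4): not needed.
+163.2 = (+350.5) + (-108.65) + 1/2·x
x = (+163.2 − (+241.85)) / (1/2) = -157.3 kJ/mol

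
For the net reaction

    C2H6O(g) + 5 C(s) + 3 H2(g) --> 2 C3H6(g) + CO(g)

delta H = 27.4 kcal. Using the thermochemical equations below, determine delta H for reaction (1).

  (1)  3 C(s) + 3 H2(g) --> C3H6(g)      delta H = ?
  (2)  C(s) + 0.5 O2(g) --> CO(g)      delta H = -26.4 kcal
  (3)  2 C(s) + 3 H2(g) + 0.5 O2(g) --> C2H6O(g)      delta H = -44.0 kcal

delta H = 4.9 kcal

(1) × 2 (×2 to match 2 C3H6(g) in the target): contributes 2·x
(2) as written (CO(g) already on the product side): -26.4 kcal
(3) reversed (C2H6O(g) must end up as a reactant): +44.0 kcal
+27.4 = (-26.4) + (+44.0) + 2·x
x = (+27.4 − (+17.6)) / (2) = 4.9 kcal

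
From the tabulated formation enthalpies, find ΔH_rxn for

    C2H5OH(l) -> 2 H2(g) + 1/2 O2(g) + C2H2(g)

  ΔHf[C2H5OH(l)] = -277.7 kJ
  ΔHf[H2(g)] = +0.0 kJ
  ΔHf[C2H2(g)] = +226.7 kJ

ΔH_rxn = 504.4 kJ

ΔH°rxn = Σ nΔHf°(products) − Σ nΔHf°(reactants).
Products: 2·(+0.0) + 1/2·(+0.0) + 1·(+226.7) = +226.7
Reactants: 1·(-277.7) = -277.7
ΔH_rxn = (+226.7) − (-277.7) = 504.4 kJ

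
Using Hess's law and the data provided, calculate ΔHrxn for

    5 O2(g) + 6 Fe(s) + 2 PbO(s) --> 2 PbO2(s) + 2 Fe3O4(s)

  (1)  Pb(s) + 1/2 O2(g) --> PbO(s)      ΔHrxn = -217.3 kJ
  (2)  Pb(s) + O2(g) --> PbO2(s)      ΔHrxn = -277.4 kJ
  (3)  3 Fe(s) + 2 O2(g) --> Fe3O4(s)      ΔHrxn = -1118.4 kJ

(1) reversed and × 2: (-2)·(-217.3) = +434.6 kJ
(2) × 2: (2)·(-277.4) = -554.8 kJ
(3) × 2: (2)·(-1118.4) = -2236.8 kJ
ΔHrxn = (+434.6) + (-554.8) + (-2236.8) = -2357.0 kJ

ΔHrxn = -2357.0 kJ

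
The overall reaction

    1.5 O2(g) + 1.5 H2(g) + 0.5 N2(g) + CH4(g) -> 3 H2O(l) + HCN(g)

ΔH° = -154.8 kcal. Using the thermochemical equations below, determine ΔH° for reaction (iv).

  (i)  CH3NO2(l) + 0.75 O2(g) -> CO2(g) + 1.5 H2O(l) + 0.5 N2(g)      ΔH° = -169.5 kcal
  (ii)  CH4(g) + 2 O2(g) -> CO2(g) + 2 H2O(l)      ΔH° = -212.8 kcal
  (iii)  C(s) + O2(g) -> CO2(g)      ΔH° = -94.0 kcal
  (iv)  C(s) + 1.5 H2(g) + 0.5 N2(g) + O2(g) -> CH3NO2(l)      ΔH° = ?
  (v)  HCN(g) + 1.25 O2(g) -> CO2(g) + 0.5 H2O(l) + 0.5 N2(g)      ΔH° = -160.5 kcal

(i) as written: -169.5 kcal
(ii) as written (CH4(g) already on the reactant side): -212.8 kcal
(iii) reversed: +94.0 kcal
(iv) as written (H2(g) already on the reactant side): contributes x
(v) reversed (HCN(g) must end up as a product): +160.5 kcal
-154.8 = (-169.5) + (-212.8) + (+94.0) + (+160.5) + x
x = (-154.8 − (-127.8)) / (1) = -27.0 kcal

ΔH° = -27.0 kcal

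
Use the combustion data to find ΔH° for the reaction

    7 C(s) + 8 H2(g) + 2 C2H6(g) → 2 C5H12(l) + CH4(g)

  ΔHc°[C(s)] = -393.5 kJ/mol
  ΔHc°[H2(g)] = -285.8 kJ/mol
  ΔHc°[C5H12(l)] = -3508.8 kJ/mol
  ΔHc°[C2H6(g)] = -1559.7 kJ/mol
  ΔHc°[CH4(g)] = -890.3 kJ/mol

With combustion enthalpies, reactants minus products:
= [7·(-393.5) + 8·(-285.8) + 2·(-1559.7)] − [2·(-3508.8) + 1·(-890.3)]
= -252.4 kJ/mol

ΔH° = -252.4 kJ/mol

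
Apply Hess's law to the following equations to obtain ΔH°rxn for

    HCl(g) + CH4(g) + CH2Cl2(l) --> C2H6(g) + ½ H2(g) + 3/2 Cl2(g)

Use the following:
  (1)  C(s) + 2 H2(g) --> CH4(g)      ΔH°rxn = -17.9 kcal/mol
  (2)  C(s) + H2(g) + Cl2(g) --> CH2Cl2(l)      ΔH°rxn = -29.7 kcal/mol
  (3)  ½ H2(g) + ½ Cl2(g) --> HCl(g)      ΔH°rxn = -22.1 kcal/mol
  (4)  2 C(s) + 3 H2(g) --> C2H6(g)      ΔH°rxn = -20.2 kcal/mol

(1) reversed (CH4(g) must end up as a reactant): +17.9 kcal/mol
(2) reversed (reverse to put CH2Cl2(l) on the reactant side): +29.7 kcal/mol
(3) reversed (reverse to put HCl(g) on the reactant side): +22.1 kcal/mol
(4) as written (C2H6(g) already on the product side): -20.2 kcal/mol
ΔH°rxn = (-1)·(-17.9) + (-1)·(-29.7) + (-1)·(-22.1) + (1)·(-20.2) = 49.5 kcal/mol

ΔH°rxn = 49.5 kcal/mol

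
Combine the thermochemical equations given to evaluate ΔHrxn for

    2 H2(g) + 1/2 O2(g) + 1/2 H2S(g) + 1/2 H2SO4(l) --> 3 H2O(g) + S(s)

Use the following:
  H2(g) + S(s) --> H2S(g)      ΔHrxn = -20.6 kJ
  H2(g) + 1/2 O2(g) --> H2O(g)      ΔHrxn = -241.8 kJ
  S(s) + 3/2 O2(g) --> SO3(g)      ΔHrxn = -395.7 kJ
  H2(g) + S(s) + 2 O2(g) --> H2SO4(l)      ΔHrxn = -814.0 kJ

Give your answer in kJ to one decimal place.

ΔHrxn = -308.1 kJ

equation 1 reversed and × 1/2: (-1/2)·(-20.6) = +10.3 kJ
equation 2 × 3: (3)·(-241.8) = -725.4 kJ
equation 3: not needed.
equation 4 reversed and × 1/2: (-1/2)·(-814.0) = +407.0 kJ
Summing the manipulated equations, ΔHrxn = (-1/2)·(-20.6) + (3)·(-241.8) + (-1/2)·(-814.0) = -308.1 kJ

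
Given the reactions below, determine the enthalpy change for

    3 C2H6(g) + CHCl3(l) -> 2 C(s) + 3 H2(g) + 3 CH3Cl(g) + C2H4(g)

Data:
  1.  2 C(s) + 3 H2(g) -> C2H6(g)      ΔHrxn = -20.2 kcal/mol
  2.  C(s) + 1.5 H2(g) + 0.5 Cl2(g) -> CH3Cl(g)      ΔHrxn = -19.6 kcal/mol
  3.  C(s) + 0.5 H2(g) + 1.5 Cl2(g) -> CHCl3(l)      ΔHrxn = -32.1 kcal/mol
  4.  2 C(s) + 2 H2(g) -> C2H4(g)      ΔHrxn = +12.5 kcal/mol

ΔHrxn = 46.4 kcal/mol

eq. 1 reversed and × 3 (C2H6(g) must end up as a reactant; ×3 to match 3 C2H6(g) in the target): (-3)·(-20.2) = +60.6 kcal/mol
eq. 2 × 3 (×3 to match 3 CH3Cl(g) in the target): (3)·(-19.6) = -58.8 kcal/mol
eq. 3 reversed (reverse to put CHCl3(l) on the reactant side): +32.1 kcal/mol
eq. 4 as written (C2H4(g) already on the product side): +12.5 kcal/mol
ΔHrxn = (+60.6) + (-58.8) + (+32.1) + (+12.5) = 46.4 kcal/mol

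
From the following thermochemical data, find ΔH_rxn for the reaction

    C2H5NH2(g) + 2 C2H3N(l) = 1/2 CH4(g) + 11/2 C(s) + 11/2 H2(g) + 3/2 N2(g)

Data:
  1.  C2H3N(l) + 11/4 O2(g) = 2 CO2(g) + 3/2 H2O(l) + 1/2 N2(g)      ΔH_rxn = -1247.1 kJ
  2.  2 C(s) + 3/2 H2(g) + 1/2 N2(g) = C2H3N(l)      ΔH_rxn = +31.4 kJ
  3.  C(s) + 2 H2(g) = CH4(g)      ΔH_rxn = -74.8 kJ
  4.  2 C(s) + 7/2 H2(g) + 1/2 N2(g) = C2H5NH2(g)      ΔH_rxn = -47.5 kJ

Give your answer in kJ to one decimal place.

ΔH_rxn = -52.7 kJ

eq. 1: not needed (O2(g) appears nowhere else).
eq. 2 reversed and × 2: (-2)·(+31.4) = -62.8 kJ
eq. 3 × 1/2 (×1/2 to match 1/2 CH4(g) in the target): (1/2)·(-74.8) = -37.4 kJ
eq. 4 reversed (C2H5NH2(g) must end up as a reactant): +47.5 kJ
Combining the equations, ΔH_rxn = (-2)·(+31.4) + (1/2)·(-74.8) + (-1)·(-47.5) = -52.7 kJ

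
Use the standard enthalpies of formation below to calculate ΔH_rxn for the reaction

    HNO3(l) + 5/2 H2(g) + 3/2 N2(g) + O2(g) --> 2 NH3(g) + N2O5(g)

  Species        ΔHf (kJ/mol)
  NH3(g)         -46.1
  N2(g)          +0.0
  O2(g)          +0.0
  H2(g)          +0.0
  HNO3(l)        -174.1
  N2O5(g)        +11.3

ΔH_rxn = 93.2 kJ/mol

Products: 2·(-46.1) + 1·(+11.3) = -80.9
Reactants: 1·(-174.1) + 5/2·(+0.0) + 3/2·(+0.0) + 1·(+0.0) = -174.1
ΔH_rxn = (-80.9) − (-174.1) = 93.2 kJ/mol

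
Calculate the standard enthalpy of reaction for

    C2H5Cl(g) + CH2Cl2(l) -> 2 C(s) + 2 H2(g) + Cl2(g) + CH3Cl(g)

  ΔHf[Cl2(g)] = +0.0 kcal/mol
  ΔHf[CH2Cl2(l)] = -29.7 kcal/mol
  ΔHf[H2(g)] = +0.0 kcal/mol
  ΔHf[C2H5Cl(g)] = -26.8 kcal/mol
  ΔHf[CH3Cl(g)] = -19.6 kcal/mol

ΔH_rxn = 36.9 kcal/mol

Products: 2·(+0.0) + 2·(+0.0) + 1·(+0.0) + 1·(-19.6) = -19.6
Reactants: 1·(-26.8) + 1·(-29.7) = -56.5
ΔH_rxn = (-19.6) − (-56.5) = 36.9 kcal/mol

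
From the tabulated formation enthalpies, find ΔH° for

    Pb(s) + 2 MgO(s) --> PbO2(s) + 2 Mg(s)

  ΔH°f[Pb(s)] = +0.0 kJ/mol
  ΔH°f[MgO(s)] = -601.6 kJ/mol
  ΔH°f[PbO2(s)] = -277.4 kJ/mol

ΔH° = 925.8 kJ/mol

Products: 1·(-277.4) + 2·(+0.0) = -277.4
Reactants: 1·(+0.0) + 2·(-601.6) = -1203.2
ΔH° = (-277.4) − (-1203.2) = 925.8 kJ/mol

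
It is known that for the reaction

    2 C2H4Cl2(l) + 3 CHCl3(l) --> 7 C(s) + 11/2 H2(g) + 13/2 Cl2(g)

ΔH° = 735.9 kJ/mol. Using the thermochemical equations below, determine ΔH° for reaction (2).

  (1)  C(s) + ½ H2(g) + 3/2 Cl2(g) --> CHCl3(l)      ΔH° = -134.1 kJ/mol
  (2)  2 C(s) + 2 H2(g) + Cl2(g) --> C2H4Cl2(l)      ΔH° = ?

ΔH° = -166.8 kJ/mol

(1) reversed and × 3 (CHCl3(l) must end up as a reactant; scale by 3 for the 3 CHCl3(l)): (-3)·(-134.1) = +402.3 kJ/mol
(2) reversed and × 2 (reverse to put C2H4Cl2(l) on the reactant side; ×2 to match 2 C2H4Cl2(l) in the target): contributes −2·x
+735.9 = (+402.3) − 2·x
x = (+735.9 − (+402.3)) / (-2) = -166.8 kJ/mol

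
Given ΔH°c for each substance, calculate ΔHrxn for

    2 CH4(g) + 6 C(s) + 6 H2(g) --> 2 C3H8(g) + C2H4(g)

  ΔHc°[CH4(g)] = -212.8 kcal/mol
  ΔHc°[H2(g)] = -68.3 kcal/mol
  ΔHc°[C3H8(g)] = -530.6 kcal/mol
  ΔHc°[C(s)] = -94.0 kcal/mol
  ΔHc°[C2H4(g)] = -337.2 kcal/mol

Using ΔH = Σ nΔHc°(reactants) − Σ nΔHc°(products):
= [2·(-212.8) + 6·(-94.0) + 6·(-68.3)] − [2·(-530.6) + 1·(-337.2)]
= -1.0 kcal/mol

ΔHrxn = -1.0 kcal/mol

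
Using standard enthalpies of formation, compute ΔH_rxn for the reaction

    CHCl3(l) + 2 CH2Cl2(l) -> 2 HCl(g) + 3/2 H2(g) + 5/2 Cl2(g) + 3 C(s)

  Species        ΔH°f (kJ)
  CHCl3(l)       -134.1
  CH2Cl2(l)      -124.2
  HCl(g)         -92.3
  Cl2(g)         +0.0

Products: 2·(-92.3) + 3/2·(+0.0) + 5/2·(+0.0) + 3·(+0.0) = -184.6
Reactants: 1·(-134.1) + 2·(-124.2) = -382.5
ΔH_rxn = (-184.6) − (-382.5) = 197.9 kJ

ΔH_rxn = 197.9 kJ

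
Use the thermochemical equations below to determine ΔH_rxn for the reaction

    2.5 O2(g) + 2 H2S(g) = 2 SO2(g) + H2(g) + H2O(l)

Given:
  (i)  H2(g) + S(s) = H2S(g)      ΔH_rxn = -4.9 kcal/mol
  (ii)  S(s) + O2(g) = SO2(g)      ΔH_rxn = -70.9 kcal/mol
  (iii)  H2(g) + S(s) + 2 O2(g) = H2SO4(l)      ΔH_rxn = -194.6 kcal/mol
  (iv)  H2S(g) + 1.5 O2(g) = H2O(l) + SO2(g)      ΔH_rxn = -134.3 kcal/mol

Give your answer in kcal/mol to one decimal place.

ΔH_rxn = -200.3 kcal/mol

(i) reversed: +4.9 kcal/mol
(ii) as written: -70.9 kcal/mol
(iii): not needed.
(iv) as written: -134.3 kcal/mol
Summing the manipulated equations, ΔH_rxn = (+4.9) + (-70.9) + (-134.3) = -200.3 kcal/mol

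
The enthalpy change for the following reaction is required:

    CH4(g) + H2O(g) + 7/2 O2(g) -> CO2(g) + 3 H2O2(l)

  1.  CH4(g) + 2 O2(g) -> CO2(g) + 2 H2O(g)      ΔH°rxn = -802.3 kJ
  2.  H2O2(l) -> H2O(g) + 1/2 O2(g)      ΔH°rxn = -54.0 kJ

ΔH°rxn = -640.3 kJ

eq. 1 as written (CH4(g) already on the reactant side): -802.3 kJ
eq. 2 reversed and × 3 (H2O2(l) must end up as a product; ×3 to match 3 H2O2(l) in the target): (-3)·(-54.0) = +162.0 kJ
Summing the manipulated equations, ΔH°rxn = (-802.3) + (+162.0) = -640.3 kJ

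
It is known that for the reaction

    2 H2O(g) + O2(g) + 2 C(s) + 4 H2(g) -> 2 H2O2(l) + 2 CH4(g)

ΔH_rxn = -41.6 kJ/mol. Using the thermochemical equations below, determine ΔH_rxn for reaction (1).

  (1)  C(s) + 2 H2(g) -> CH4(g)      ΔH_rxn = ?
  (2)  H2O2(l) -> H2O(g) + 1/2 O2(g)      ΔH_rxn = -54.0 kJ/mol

ΔH_rxn = -74.8 kJ/mol

(1) × 2 (×2 to match 2 CH4(g) in the target): contributes 2·x
(2) reversed and × 2 (reverse to put H2O2(l) on the product side; ×2 to match 2 H2O2(l) in the target): (-2)·(-54.0) = +108.0 kJ/mol
-41.6 = (+108.0) + 2·x
x = (-41.6 − (+108.0)) / (2) = -74.8 kJ/mol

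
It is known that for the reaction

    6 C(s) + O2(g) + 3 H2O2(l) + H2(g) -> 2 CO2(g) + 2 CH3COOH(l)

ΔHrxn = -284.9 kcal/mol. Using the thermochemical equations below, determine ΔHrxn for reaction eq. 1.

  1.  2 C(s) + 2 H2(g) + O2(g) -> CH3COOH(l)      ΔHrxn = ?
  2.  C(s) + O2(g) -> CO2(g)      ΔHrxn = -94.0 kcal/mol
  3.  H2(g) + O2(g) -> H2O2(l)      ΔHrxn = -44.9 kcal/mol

ΔHrxn = -115.8 kcal/mol

eq. 1 × 2: contributes 2·x
eq. 2 × 2: (2)·(-94.0) = -188.0 kcal/mol
eq. 3 reversed and × 3: (-3)·(-44.9) = +134.7 kcal/mol
-284.9 = (-188.0) + (+134.7) + 2·x
x = (-284.9 − (-53.3)) / (2) = -115.8 kcal/mol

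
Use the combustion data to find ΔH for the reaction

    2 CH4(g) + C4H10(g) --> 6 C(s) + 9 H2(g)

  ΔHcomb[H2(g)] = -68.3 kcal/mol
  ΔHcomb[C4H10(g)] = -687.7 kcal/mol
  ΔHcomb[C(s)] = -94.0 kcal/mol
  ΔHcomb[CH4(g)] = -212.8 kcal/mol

Using ΔH = Σ nΔHc°(reactants) − Σ nΔHc°(products):
= [2·(-212.8) + 1·(-687.7)] − [6·(-94.0) + 9·(-68.3)]
= 65.4 kcal/mol

ΔH = 65.4 kcal/mol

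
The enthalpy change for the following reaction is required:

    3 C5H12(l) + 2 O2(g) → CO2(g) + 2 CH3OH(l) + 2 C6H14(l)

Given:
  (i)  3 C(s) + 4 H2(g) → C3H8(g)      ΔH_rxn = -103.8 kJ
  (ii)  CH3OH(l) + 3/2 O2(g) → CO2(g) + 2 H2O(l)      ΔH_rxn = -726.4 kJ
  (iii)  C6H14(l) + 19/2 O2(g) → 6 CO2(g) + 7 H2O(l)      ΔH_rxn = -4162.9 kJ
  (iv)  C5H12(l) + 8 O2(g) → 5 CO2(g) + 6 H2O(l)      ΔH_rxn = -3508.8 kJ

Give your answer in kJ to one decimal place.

ΔH_rxn = -747.8 kJ

(i): not needed.
(ii) reversed and × 2: (-2)·(-726.4) = +1452.8 kJ
(iii) reversed and × 2: (-2)·(-4162.9) = +8325.8 kJ
(iv) × 3: (3)·(-3508.8) = -10526.4 kJ
ΔH_rxn = (+1452.8) + (+8325.8) + (-10526.4) = -747.8 kJ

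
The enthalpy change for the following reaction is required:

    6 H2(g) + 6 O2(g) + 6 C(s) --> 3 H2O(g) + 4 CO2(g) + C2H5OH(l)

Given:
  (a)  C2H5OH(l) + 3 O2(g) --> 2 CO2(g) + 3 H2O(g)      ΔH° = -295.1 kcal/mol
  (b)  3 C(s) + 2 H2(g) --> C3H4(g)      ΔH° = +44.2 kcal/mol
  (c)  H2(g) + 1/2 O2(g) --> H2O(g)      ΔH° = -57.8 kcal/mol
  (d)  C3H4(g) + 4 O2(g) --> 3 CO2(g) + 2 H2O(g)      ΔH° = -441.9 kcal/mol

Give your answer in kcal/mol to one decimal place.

(a) reversed: +295.1 kcal/mol
(b) × 2: (2)·(+44.2) = +88.4 kcal/mol
(c) × 2: (2)·(-57.8) = -115.6 kcal/mol
(d) × 2: (2)·(-441.9) = -883.8 kcal/mol
Since enthalpy is a state function, ΔH° = (+295.1) + (+88.4) + (-115.6) + (-883.8) = -615.9 kcal/mol

ΔH° = -615.9 kcal/mol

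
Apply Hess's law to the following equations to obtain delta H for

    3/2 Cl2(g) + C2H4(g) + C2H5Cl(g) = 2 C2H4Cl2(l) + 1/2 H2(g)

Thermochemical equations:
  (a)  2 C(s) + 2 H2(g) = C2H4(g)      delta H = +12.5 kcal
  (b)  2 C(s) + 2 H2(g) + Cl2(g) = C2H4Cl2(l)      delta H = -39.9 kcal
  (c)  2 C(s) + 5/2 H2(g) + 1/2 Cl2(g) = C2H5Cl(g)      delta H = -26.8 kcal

(a) reversed: -12.5 kcal
(b) × 2: (2)·(-39.9) = -79.8 kcal
(c) reversed: +26.8 kcal
By Hess's law, delta H = (-1)·(+12.5) + (2)·(-39.9) + (-1)·(-26.8) = -65.5 kcal

delta H = -65.5 kcal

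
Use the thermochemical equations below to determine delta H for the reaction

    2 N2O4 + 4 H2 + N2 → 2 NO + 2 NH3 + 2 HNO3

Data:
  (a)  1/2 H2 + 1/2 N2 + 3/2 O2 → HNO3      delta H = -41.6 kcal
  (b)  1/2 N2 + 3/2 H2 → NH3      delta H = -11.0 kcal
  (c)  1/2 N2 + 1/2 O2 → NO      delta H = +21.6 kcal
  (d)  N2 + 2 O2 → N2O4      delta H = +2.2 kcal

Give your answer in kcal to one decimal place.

(a) × 2 (×2 to match 2 HNO3 in the target): (2)·(-41.6) = -83.2 kcal
(b) × 2 (scale by 2 for the 2 NH3): (2)·(-11.0) = -22.0 kcal
(c) × 2 (×2 to match 2 NO in the target): (2)·(+21.6) = +43.2 kcal
(d) reversed and × 2 (N2O4 must end up as a reactant; ×2 to match 2 N2O4 in the target): (-2)·(+2.2) = -4.4 kcal
delta H = (2)·(-41.6) + (2)·(-11.0) + (2)·(+21.6) + (-2)·(+2.2) = -66.4 kcal

delta H = -66.4 kcal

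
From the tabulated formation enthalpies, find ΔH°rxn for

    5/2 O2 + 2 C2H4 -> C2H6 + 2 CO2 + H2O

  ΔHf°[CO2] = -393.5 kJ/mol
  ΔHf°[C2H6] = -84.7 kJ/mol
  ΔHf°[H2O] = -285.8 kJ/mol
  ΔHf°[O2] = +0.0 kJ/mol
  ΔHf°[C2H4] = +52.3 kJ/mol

ΔH°rxn = -1262.1 kJ/mol

Products: 1·(-84.7) + 2·(-393.5) + 1·(-285.8) = -1157.5
Reactants: 5/2·(+0.0) + 2·(+52.3) = +104.6
ΔH°rxn = (-1157.5) − (+104.6) = -1262.1 kJ/mol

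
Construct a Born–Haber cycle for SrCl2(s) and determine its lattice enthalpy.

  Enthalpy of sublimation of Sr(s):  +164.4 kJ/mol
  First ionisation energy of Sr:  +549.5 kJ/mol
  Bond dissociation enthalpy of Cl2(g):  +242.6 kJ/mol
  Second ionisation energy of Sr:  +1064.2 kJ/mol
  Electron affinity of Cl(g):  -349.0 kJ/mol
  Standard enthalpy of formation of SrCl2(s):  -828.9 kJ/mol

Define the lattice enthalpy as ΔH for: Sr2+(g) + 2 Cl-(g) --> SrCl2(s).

ΔHf° = 1·ΔHsub + 1·(ΣIE) + 1·D(Cl2) + 2·EA + U
-828.9 = 1·(+164.4) + 1·(+1613.7) + 1·(+242.6) + 2·(-349.0) + U
U = -828.9 − (+1322.7) = -2151.6 kJ/mol

U = -2151.6 kJ/mol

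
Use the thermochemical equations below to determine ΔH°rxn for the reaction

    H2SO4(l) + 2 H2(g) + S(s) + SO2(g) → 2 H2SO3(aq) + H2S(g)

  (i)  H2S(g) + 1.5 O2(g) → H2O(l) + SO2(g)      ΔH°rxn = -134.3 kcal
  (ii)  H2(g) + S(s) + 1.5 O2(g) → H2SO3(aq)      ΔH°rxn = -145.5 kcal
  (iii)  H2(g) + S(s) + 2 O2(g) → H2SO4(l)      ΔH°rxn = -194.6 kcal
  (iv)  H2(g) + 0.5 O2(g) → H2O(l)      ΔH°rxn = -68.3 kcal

ΔH°rxn = -30.4 kcal

(i) reversed (H2S(g) must end up as a product): +134.3 kcal
(ii) × 2 (×2 to match 2 H2SO3(aq) in the target): (2)·(-145.5) = -291.0 kcal
(iii) reversed (reverse to put H2SO4(l) on the reactant side): +194.6 kcal
(iv) as written: -68.3 kcal
By Hess's law, ΔH°rxn = (-1)·(-134.3) + (2)·(-145.5) + (-1)·(-194.6) + (1)·(-68.3) = -30.4 kcal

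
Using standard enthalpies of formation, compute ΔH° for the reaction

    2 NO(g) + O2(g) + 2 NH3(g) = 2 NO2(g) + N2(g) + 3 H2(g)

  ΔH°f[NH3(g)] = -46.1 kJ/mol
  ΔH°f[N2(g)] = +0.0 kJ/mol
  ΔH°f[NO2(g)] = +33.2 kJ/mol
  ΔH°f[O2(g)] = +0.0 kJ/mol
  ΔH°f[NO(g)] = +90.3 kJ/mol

ΔH° = -22.0 kJ/mol

Products: 2·(+33.2) + 1·(+0.0) + 3·(+0.0) = +66.4
Reactants: 2·(+90.3) + 1·(+0.0) + 2·(-46.1) = +88.4
ΔH° = (+66.4) − (+88.4) = -22.0 kJ/mol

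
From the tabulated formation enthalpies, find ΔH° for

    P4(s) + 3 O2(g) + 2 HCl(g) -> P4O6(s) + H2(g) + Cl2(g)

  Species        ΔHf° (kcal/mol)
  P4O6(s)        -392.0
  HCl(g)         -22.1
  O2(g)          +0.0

ΔH° = -347.8 kcal/mol

ΔH°rxn = Σ nΔHf°(products) − Σ nΔHf°(reactants).
Products: 1·(-392.0) + 1·(+0.0) + 1·(+0.0) = -392.0
Reactants: 1·(+0.0) + 3·(+0.0) + 2·(-22.1) = -44.2
ΔH° = (-392.0) − (-44.2) = -347.8 kcal/mol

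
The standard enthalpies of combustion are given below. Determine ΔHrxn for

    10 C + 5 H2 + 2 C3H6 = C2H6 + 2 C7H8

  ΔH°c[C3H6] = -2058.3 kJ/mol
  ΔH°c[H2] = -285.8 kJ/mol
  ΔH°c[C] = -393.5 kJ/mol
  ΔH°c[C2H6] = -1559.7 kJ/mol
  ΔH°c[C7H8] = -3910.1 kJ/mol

With combustion enthalpies, reactants minus products:
= [10·(-393.5) + 5·(-285.8) + 2·(-2058.3)] − [1·(-1559.7) + 2·(-3910.1)]
= -100.7 kJ/mol

ΔHrxn = -100.7 kJ/mol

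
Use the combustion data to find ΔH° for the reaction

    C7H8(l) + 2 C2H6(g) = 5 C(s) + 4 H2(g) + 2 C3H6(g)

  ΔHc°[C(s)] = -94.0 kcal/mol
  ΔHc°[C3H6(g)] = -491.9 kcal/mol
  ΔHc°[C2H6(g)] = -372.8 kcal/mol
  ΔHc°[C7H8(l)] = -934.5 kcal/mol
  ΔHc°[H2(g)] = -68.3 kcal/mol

ΔH° = 46.9 kcal/mol

With combustion enthalpies, reactants minus products:
= [1·(-934.5) + 2·(-372.8)] − [5·(-94.0) + 4·(-68.3) + 2·(-491.9)]
= 46.9 kcal/mol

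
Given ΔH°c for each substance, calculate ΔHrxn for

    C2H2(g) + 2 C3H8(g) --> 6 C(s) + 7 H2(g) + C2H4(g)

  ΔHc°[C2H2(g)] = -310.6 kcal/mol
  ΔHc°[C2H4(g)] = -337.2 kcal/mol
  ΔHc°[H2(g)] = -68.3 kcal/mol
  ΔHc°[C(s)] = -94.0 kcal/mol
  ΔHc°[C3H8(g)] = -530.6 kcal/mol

ΔHrxn = 7.5 kcal/mol

With combustion enthalpies, reactants minus products:
= [1·(-310.6) + 2·(-530.6)] − [6·(-94.0) + 7·(-68.3) + 1·(-337.2)]
= 7.5 kcal/mol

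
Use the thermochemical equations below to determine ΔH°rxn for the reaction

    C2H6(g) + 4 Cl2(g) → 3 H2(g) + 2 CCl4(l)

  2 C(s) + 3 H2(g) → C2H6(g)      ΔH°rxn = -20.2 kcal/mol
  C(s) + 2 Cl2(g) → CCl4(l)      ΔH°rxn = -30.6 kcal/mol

equation 1 reversed: +20.2 kcal/mol
equation 2 × 2: (2)·(-30.6) = -61.2 kcal/mol
ΔH°rxn = (+20.2) + (-61.2) = -41.0 kcal/mol

ΔH°rxn = -41.0 kcal/mol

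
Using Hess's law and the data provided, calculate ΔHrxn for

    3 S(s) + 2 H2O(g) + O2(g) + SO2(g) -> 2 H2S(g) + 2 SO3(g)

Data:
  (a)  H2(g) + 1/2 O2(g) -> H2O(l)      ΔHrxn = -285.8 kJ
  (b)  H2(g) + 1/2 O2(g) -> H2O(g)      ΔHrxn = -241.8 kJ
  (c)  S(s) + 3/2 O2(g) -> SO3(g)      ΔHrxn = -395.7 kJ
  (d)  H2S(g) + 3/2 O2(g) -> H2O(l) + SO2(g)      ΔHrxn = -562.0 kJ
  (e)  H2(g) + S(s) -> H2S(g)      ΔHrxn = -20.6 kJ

ΔHrxn = -52.2 kJ

(a) as written: -285.8 kJ
(b) reversed and × 2 (reverse to put H2O(g) on the reactant side; ×2 to match 2 H2O(g) in the target): (-2)·(-241.8) = +483.6 kJ
(c) × 2 (×2 to match 2 SO3(g) in the target): (2)·(-395.7) = -791.4 kJ
(d) reversed (reverse to put SO2(g) on the reactant side): +562.0 kJ
(e) as written: -20.6 kJ
Summing the manipulated equations, ΔHrxn = (1)·(-285.8) + (-2)·(-241.8) + (2)·(-395.7) + (-1)·(-562.0) + (1)·(-20.6) = -52.2 kJ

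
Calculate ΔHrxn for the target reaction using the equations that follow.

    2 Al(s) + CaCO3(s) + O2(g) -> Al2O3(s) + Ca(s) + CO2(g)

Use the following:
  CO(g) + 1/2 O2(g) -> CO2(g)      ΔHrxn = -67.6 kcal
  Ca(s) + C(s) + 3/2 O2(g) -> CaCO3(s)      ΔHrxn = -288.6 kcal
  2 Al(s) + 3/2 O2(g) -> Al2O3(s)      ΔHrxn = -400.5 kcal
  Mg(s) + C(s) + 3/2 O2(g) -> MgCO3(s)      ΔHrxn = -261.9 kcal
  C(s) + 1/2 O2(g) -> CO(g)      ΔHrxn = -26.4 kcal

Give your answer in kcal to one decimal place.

equation 1 as written (CO2(g) already on the product side): -67.6 kcal
equation 2 reversed (CaCO3(s) must end up as a reactant): +288.6 kcal
equation 3 as written (Al2O3(s) already on the product side): -400.5 kcal
equation 4: not needed (MgCO3(s) appears nowhere else).
equation 5 as written: -26.4 kcal
Combining the equations, ΔHrxn = (1)·(-67.6) + (-1)·(-288.6) + (1)·(-400.5) + (1)·(-26.4) = -205.9 kcal

ΔHrxn = -205.9 kcal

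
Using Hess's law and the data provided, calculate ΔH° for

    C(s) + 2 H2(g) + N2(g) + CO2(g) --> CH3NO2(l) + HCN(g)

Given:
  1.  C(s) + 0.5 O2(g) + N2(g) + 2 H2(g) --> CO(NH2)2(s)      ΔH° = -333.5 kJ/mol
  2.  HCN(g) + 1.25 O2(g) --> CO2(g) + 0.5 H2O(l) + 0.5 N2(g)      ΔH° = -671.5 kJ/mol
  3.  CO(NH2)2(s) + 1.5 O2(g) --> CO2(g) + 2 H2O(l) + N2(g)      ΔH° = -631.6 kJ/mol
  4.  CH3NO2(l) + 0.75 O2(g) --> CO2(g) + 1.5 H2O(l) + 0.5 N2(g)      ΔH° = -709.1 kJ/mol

ΔH° = 415.5 kJ/mol

eq. 1 as written: -333.5 kJ/mol
eq. 2 reversed: +671.5 kJ/mol
eq. 3 as written: -631.6 kJ/mol
eq. 4 reversed: +709.1 kJ/mol
Summing the manipulated equations, ΔH° = (-333.5) + (+671.5) + (-631.6) + (+709.1) = 415.5 kJ/mol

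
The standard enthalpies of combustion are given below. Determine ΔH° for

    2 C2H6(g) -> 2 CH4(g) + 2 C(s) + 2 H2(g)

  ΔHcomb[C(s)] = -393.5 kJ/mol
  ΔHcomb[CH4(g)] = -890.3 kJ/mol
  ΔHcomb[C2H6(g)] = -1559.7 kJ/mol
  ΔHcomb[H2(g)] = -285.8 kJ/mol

With combustion enthalpies, reactants minus products:
= [2·(-1559.7)] − [2·(-890.3) + 2·(-393.5) + 2·(-285.8)]
= 19.8 kJ/mol

ΔH° = 19.8 kJ/mol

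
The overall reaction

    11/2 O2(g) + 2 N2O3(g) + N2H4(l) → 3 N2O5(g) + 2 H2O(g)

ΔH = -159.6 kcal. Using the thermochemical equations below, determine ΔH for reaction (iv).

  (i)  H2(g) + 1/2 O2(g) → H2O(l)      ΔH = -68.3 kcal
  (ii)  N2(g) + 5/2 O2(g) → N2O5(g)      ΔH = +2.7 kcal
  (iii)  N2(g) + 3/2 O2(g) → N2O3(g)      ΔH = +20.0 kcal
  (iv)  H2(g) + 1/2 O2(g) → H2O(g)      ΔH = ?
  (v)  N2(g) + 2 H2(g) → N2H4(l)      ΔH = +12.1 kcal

ΔH = -57.8 kcal

(i): not needed (H2O(l) appears nowhere else).
(ii) × 3 (scale by 3 for the 3 N2O5(g)): (3)·(+2.7) = +8.1 kcal
(iii) reversed and × 2 (reverse to put N2O3(g) on the reactant side; scale by 2 for the 2 N2O3(g)): (-2)·(+20.0) = -40.0 kcal
(iv) × 2 (scale by 2 for the 2 H2O(g)): contributes 2·x
(v) reversed (reverse to put N2H4(l) on the reactant side): -12.1 kcal
-159.6 = (+8.1) + (-40.0) + (-12.1) + 2·x
x = (-159.6 − (-44.0)) / (2) = -57.8 kcal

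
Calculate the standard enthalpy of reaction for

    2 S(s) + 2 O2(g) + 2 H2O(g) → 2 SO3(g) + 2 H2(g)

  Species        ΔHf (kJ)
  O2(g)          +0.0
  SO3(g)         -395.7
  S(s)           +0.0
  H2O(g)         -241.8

ΔH_rxn = -307.8 kJ

ΔH°rxn = Σ nΔHf°(products) − Σ nΔHf°(reactants).
Products: 2·(-395.7) + 2·(+0.0) = -791.4
Reactants: 2·(+0.0) + 2·(+0.0) + 2·(-241.8) = -483.6
ΔH_rxn = (-791.4) − (-483.6) = -307.8 kJ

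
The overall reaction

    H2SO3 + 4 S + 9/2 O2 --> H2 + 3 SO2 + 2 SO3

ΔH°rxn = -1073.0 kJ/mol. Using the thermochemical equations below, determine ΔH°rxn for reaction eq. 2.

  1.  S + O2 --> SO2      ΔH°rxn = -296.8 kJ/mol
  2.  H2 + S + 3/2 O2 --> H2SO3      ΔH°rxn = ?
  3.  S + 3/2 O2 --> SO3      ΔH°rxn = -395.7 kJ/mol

eq. 1 × 3: (3)·(-296.8) = -890.4 kJ/mol
eq. 2 reversed: contributes −x
eq. 3 × 2: (2)·(-395.7) = -791.4 kJ/mol
-1073.0 = (-890.4) + (-791.4) − x
x = (-1073.0 − (-1681.8)) / (-1) = -608.8 kJ/mol

ΔH°rxn = -608.8 kJ/mol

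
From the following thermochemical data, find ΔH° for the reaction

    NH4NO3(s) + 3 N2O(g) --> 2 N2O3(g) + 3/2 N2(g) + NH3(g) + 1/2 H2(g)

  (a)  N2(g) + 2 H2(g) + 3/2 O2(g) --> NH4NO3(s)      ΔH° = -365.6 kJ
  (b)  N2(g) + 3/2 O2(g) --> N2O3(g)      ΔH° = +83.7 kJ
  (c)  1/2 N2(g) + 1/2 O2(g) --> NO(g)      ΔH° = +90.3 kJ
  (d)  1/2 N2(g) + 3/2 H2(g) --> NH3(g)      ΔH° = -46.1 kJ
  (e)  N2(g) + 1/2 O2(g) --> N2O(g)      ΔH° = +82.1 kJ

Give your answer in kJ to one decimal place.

(a) reversed (reverse to put NH4NO3(s) on the reactant side): +365.6 kJ
(b) × 2 (scale by 2 for the 2 N2O3(g)): (2)·(+83.7) = +167.4 kJ
(c): not needed (NO(g) appears nowhere else).
(d) as written (NH3(g) already on the product side): -46.1 kJ
(e) reversed and × 3 (reverse to put N2O(g) on the reactant side; ×3 to match 3 N2O(g) in the target): (-3)·(+82.1) = -246.3 kJ
ΔH° = (+365.6) + (+167.4) + (-46.1) + (-246.3) = 240.6 kJ

ΔH° = 240.6 kJ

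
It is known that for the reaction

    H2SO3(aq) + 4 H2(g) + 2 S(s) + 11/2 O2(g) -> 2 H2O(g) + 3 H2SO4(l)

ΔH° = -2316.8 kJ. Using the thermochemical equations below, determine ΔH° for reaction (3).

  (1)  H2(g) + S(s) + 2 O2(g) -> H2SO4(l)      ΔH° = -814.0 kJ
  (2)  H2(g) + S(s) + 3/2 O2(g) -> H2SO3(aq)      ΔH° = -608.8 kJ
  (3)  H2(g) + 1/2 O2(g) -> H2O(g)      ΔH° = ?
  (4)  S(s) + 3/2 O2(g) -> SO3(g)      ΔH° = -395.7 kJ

(1) × 3: (3)·(-814.0) = -2442.0 kJ
(2) reversed: +608.8 kJ
(3) × 2: contributes 2·x
(4): not needed.
-2316.8 = (-2442.0) + (+608.8) + 2·x
x = (-2316.8 − (-1833.2)) / (2) = -241.8 kJ

ΔH° = -241.8 kJ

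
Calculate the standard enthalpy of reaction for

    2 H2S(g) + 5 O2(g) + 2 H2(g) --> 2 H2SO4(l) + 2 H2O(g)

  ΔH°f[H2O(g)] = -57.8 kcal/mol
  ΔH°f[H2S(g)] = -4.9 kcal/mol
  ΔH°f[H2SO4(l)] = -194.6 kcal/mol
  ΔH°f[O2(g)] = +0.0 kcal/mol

Products: 2·(-194.6) + 2·(-57.8) = -504.8
Reactants: 2·(-4.9) + 5·(+0.0) + 2·(+0.0) = -9.8
ΔH° = (-504.8) − (-9.8) = -495.0 kcal/mol

ΔH° = -495.0 kcal/mol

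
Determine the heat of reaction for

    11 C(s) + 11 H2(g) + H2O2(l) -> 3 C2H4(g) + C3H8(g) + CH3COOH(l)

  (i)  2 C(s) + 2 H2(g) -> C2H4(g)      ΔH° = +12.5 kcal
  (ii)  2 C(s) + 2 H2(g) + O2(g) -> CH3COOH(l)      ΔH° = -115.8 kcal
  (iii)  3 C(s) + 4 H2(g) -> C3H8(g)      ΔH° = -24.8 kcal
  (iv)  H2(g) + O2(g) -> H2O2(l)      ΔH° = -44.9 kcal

ΔH° = -58.2 kcal

(i) × 3 (scale by 3 for the 3 C2H4(g)): (3)·(+12.5) = +37.5 kcal
(ii) as written (CH3COOH(l) already on the product side): -115.8 kcal
(iii) as written (C3H8(g) already on the product side): -24.8 kcal
(iv) reversed (reverse to put H2O2(l) on the reactant side): +44.9 kcal
Summing the manipulated equations, ΔH° = (3)·(+12.5) + (1)·(-115.8) + (1)·(-24.8) + (-1)·(-44.9) = -58.2 kcal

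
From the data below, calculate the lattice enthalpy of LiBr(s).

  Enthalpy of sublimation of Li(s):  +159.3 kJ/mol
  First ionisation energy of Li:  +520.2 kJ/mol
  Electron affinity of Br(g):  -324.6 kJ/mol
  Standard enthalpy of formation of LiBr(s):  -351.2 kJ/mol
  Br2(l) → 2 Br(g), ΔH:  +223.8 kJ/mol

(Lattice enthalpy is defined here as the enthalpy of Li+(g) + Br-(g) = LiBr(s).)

ΔHf° = 1·ΔHsub + 1·(ΣIE) + 1/2·D(Br2) + 1·EA + U
-351.2 = 1·(+159.3) + 1·(+520.2) + 1/2·(+223.8) + 1·(-324.6) + U
U = -351.2 − (+466.8) = -818.0 kJ/mol

U = -818.0 kJ/mol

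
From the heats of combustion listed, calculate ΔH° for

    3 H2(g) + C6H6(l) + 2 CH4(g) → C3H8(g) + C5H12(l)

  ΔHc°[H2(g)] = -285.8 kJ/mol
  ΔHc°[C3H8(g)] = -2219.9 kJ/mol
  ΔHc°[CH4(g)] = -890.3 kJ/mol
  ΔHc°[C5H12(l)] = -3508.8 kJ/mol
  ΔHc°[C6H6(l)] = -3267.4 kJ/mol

Using ΔH = Σ nΔHc°(reactants) − Σ nΔHc°(products):
= [3·(-285.8) + 1·(-3267.4) + 2·(-890.3)] − [1·(-2219.9) + 1·(-3508.8)]
= -176.7 kJ/mol

ΔH° = -176.7 kJ/mol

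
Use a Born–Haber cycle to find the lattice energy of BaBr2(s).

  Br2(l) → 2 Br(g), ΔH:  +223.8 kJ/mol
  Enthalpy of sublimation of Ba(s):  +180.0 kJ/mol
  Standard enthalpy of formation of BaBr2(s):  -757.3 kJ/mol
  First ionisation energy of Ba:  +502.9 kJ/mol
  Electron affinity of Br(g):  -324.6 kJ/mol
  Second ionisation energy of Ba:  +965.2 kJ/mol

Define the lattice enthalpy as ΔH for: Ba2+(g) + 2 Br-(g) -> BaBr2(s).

U = -1980.0 kJ/mol

ΔHf° = 1·ΔHsub + 1·(ΣIE) + 1·D(Br2) + 2·EA + U
-757.3 = 1·(+180.0) + 1·(+1468.1) + 1·(+223.8) + 2·(-324.6) + U
U = -757.3 − (+1222.7) = -1980.0 kJ/mol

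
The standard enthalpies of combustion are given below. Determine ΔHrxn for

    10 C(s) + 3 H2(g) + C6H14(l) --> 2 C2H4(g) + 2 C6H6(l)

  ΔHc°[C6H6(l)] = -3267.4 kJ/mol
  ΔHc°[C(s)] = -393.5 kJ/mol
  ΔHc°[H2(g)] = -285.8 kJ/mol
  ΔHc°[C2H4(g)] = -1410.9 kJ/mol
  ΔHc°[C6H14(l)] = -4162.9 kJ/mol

Using ΔH = Σ nΔHc°(reactants) − Σ nΔHc°(products):
= [10·(-393.5) + 3·(-285.8) + 1·(-4162.9)] − [2·(-1410.9) + 2·(-3267.4)]
= 401.3 kJ/mol

ΔHrxn = 401.3 kJ/mol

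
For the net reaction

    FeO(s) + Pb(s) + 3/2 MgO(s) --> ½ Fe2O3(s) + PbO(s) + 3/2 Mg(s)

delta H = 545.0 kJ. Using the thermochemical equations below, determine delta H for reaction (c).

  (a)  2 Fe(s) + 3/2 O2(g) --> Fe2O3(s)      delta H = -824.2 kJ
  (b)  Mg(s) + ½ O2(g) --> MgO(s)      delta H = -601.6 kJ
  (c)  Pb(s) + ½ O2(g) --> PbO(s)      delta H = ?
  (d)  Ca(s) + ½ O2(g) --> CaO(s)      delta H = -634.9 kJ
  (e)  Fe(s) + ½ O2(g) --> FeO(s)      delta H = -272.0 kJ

delta H = -217.3 kJ

(a) × 1/2: (1/2)·(-824.2) = -412.1 kJ
(b) reversed and × 3/2: (-3/2)·(-601.6) = +902.4 kJ
(c) as written: contributes x
(d): not needed.
(e) reversed: +272.0 kJ
+545.0 = (-412.1) + (+902.4) + (+272.0) + x
x = (+545.0 − (+762.3)) / (1) = -217.3 kJ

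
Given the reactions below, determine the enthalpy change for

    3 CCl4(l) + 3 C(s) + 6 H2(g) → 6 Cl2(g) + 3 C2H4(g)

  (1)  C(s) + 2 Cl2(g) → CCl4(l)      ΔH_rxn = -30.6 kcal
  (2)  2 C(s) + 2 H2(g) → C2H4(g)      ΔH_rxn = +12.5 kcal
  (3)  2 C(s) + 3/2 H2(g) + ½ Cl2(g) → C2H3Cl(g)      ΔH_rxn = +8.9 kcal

(1) reversed and × 3 (CCl4(l) must end up as a reactant; scale by 3 for the 3 CCl4(l)): (-3)·(-30.6) = +91.8 kcal
(2) × 3 (×3 to match 3 C2H4(g) in the target): (3)·(+12.5) = +37.5 kcal
(3): not needed (C2H3Cl(g) appears nowhere else).
Since enthalpy is a state function, ΔH_rxn = (-3)·(-30.6) + (3)·(+12.5) = 129.3 kcal

ΔH_rxn = 129.3 kcal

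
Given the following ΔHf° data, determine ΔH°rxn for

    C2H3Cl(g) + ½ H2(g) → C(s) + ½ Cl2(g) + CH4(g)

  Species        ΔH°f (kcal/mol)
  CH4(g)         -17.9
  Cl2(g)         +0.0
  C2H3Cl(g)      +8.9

Products: 1·(+0.0) + 1/2·(+0.0) + 1·(-17.9) = -17.9
Reactants: 1·(+8.9) + 1/2·(+0.0) = +8.9
ΔH°rxn = (-17.9) − (+8.9) = -26.8 kcal/mol

ΔH°rxn = -26.8 kcal/mol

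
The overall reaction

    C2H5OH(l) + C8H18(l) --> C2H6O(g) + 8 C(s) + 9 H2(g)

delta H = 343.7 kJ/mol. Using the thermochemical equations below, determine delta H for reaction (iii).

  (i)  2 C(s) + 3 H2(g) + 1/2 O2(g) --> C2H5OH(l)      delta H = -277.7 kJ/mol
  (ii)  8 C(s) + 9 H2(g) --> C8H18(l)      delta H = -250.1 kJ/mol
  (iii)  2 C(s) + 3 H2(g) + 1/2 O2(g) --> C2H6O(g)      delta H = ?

(i) reversed (C2H5OH(l) must end up as a reactant): +277.7 kJ/mol
(ii) reversed (reverse to put C8H18(l) on the reactant side): +250.1 kJ/mol
(iii) as written (C2H6O(g) already on the product side): contributes x
+343.7 = (+277.7) + (+250.1) + x
x = (+343.7 − (+527.8)) / (1) = -184.1 kJ/mol

delta H = -184.1 kJ/mol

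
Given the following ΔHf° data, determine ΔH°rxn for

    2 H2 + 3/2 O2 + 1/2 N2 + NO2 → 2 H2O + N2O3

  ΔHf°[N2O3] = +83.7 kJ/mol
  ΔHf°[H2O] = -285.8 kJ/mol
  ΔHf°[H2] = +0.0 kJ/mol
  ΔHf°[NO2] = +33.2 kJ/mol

ΔH°rxn = -521.1 kJ/mol

Products: 2·(-285.8) + 1·(+83.7) = -487.9
Reactants: 2·(+0.0) + 3/2·(+0.0) + 1/2·(+0.0) + 1·(+33.2) = +33.2
ΔH°rxn = (-487.9) − (+33.2) = -521.1 kJ/mol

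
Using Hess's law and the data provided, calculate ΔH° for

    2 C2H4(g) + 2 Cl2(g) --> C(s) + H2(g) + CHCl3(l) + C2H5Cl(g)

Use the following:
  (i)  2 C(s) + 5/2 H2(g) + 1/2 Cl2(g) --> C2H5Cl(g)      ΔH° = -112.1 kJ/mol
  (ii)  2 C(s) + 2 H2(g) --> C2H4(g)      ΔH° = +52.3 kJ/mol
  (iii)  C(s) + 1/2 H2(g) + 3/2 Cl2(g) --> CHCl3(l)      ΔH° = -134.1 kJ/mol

(i) as written: -112.1 kJ/mol
(ii) reversed and × 2: (-2)·(+52.3) = -104.6 kJ/mol
(iii) as written: -134.1 kJ/mol
ΔH° = (-112.1) + (-104.6) + (-134.1) = -350.8 kJ/mol

ΔH° = -350.8 kJ/mol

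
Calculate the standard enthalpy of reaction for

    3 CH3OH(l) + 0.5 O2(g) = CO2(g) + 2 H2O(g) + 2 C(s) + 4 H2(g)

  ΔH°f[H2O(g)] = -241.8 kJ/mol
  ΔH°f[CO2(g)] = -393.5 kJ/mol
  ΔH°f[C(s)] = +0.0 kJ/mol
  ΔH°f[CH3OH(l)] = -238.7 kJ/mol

Products: 1·(-393.5) + 2·(-241.8) + 2·(+0.0) + 4·(+0.0) = -877.1
Reactants: 3·(-238.7) + 1/2·(+0.0) = -716.1
ΔH°rxn = (-877.1) − (-716.1) = -161.0 kJ/mol

ΔH°rxn = -161.0 kJ/mol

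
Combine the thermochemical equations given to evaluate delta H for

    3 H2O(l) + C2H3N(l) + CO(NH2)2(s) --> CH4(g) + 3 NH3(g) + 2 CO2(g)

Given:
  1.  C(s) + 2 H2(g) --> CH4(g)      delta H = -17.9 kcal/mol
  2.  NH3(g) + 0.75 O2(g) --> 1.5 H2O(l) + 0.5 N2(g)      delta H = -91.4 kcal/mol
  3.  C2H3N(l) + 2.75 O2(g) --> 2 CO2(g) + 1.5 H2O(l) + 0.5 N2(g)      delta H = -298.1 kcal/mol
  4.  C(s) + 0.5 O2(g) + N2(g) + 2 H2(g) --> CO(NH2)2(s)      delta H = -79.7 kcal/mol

eq. 1 as written (CH4(g) already on the product side): -17.9 kcal/mol
eq. 2 reversed and × 3 (NH3(g) must end up as a product; scale by 3 for the 3 NH3(g)): (-3)·(-91.4) = +274.2 kcal/mol
eq. 3 as written (C2H3N(l) already on the reactant side): -298.1 kcal/mol
eq. 4 reversed (CO(NH2)2(s) must end up as a reactant): +79.7 kcal/mol
By Hess's law, delta H = (-17.9) + (+274.2) + (-298.1) + (+79.7) = 37.9 kcal/mol

delta H = 37.9 kcal/mol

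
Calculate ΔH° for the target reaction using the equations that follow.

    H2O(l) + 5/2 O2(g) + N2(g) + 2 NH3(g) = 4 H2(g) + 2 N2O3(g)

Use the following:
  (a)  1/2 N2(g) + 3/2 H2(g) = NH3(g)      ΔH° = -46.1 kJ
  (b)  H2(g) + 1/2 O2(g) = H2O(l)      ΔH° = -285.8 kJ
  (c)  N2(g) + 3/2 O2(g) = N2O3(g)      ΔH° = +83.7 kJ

(a) reversed and × 2 (NH3(g) must end up as a reactant; scale by 2 for the 2 NH3(g)): (-2)·(-46.1) = +92.2 kJ
(b) reversed (reverse to put H2O(l) on the reactant side): +285.8 kJ
(c) × 2 (×2 to match 2 N2O3(g) in the target): (2)·(+83.7) = +167.4 kJ
ΔH° = (-2)·(-46.1) + (-1)·(-285.8) + (2)·(+83.7) = 545.4 kJ

ΔH° = 545.4 kJ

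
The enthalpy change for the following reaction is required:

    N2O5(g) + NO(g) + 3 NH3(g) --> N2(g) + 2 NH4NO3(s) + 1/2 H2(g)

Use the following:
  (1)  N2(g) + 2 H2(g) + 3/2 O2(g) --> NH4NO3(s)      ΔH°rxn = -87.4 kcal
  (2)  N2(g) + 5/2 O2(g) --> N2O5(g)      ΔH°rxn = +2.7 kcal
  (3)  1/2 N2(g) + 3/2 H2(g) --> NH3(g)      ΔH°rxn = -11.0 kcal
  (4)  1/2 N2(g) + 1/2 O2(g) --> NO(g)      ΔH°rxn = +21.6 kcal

(1) × 2 (×2 to match 2 NH4NO3(s) in the target): (2)·(-87.4) = -174.8 kcal
(2) reversed (N2O5(g) must end up as a reactant): -2.7 kcal
(3) reversed and × 3 (reverse to put NH3(g) on the reactant side; ×3 to match 3 NH3(g) in the target): (-3)·(-11.0) = +33.0 kcal
(4) reversed (NO(g) must end up as a reactant): -21.6 kcal
ΔH°rxn = (2)·(-87.4) + (-1)·(+2.7) + (-3)·(-11.0) + (-1)·(+21.6) = -166.1 kcal

ΔH°rxn = -166.1 kcal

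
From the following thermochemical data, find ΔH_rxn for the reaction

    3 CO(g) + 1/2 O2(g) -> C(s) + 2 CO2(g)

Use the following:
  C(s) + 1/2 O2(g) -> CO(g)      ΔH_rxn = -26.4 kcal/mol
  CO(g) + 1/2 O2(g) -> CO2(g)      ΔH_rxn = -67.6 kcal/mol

ΔH_rxn = -108.8 kcal/mol

equation 1 reversed: +26.4 kcal/mol
equation 2 × 2: (2)·(-67.6) = -135.2 kcal/mol
Since enthalpy is a state function, ΔH_rxn = (+26.4) + (-135.2) = -108.8 kcal/mol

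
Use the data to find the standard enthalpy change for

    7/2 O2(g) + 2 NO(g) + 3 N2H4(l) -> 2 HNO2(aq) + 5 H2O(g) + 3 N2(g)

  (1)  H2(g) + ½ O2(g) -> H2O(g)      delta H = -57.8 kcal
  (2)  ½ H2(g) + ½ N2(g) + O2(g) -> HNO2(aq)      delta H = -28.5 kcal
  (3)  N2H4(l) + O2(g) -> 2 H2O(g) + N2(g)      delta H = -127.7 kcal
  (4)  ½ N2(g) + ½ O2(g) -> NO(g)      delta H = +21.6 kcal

(1) reversed: +57.8 kcal
(2) × 2: (2)·(-28.5) = -57.0 kcal
(3) × 3: (3)·(-127.7) = -383.1 kcal
(4) reversed and × 2: (-2)·(+21.6) = -43.2 kcal
By Hess's law, delta H = (-1)·(-57.8) + (2)·(-28.5) + (3)·(-127.7) + (-2)·(+21.6) = -425.5 kcal

delta H = -425.5 kcal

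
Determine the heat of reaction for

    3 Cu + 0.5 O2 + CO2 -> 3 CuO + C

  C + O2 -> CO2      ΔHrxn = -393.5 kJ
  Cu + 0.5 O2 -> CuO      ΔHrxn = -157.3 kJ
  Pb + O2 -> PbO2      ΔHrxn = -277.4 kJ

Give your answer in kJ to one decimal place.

ΔHrxn = -78.4 kJ

equation 1 reversed (reverse to put CO2 on the reactant side): +393.5 kJ
equation 2 × 3 (scale by 3 for the 3 CuO): (3)·(-157.3) = -471.9 kJ
equation 3: not needed (Pb appears nowhere else).
Summing the manipulated equations, ΔHrxn = (+393.5) + (-471.9) = -78.4 kJ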